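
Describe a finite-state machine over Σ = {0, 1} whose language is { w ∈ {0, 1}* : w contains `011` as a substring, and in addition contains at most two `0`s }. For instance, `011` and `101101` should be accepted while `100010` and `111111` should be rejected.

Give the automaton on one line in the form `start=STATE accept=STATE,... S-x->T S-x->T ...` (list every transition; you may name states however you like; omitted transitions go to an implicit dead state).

Build one automaton per condition and run them in lockstep. The first has 4 states tracking whether and how much of `011` has been seen; the second has 4 states tracking the count of `0`s, saturating at 3. A product state is a pair (one from each), accepting exactly when both do.
A 10-state machine:
        0   1  
>  q0   q1  q0 
   q1   q2  q3 
   q2   q4  q5 
   q3   q2  q6 
   q4   q4  q7 
   q5   q4  q8 
 * q6   q8  q6 
   q7   q4  q9 
 * q8   q9  q8 
   q9   q9  q9 
(> = start, * = accepting)

start=q0 accept=q6,q8 q0-0->q1 q0-1->q0 q1-0->q2 q1-1->q3 q2-0->q4 q2-1->q5 q3-0->q2 q3-1->q6 q4-0->q4 q4-1->q7 q5-0->q4 q5-1->q8 q6-0->q8 q6-1->q6 q7-0->q4 q7-1->q9 q8-0->q9 q8-1->q8 q9-0->q9 q9-1->q9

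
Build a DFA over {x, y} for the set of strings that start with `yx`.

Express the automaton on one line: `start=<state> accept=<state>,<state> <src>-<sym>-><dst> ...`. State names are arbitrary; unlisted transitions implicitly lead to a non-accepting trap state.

Check the first 2 symbols one by one: A through B record how many have matched `yx` so far; any wrong symbol goes to the dead state D. After all 2 match we enter the accepting sink C.
       x  y 
>  A   D  B 
   B   C  D 
 * C   C  C 
   D   D  D 
(> = start, * = accepting)

start=A accept=C A-x->D A-y->B B-x->C B-y->D C-x->C C-y->C D-x->D D-y->D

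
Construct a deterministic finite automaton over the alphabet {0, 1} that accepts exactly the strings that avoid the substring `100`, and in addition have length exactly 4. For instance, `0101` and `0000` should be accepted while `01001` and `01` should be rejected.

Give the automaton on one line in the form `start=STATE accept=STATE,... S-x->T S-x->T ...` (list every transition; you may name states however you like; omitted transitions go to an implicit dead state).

Build one automaton per condition and run them in lockstep. One (4 states) tracks partial matches of the forbidden pattern `100`; the other (6 states) tracks the input length, saturating at 5. Each combined state is a pair, one component from each; accept when both components accept. Minimizing collapses redundant product states.
10 states suffice.
       0  1 
>  A   B  C 
   B   D  E 
   C   F  E 
   D   G  G 
   E   H  G 
   F   I  G 
   G   J  J 
   H   I  J 
   I   I  I 
 * J   I  I 
(> = start, * = accepting)

start=A accept=J A-0->B A-1->C B-0->D B-1->E C-0->F C-1->E D-0->G D-1->G E-0->H E-1->G F-0->I F-1->G G-0->J G-1->J H-0->I H-1->J I-0->I I-1->I J-0->I J-1->I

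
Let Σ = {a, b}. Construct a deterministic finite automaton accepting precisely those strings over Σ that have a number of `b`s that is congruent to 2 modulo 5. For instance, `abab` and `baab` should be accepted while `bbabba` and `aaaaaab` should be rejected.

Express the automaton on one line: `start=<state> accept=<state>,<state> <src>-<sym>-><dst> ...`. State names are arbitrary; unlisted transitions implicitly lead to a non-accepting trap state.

Keep the running count of `b`s modulo 5: each `b` advances along the cycle s0 → s1 → s2 → s3 → s4 → s0 while other symbols loop. Accept at s2.
        a   b  
>  s0   s0  s1 
   s1   s1  s2 
 * s2   s2  s3 
   s3   s3  s4 
   s4   s4  s0 
(> = start, * = accepting)

start=s0 accept=s2 s0-a->s0 s0-b->s1 s1-a->s1 s1-b->s2 s2-a->s2 s2-b->s3 s3-a->s3 s3-b->s4 s4-a->s4 s4-b->s0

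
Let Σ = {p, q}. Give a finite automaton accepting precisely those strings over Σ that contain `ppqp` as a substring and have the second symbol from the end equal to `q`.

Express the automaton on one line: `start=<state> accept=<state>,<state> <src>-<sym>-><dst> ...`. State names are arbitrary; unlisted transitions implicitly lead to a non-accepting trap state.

start=s0 accept=s8,s11 s0-p->s1 s0-q->s2 s1-p->s3 s1-q->s4 s2-p->s5 s2-q->s6 s3-p->s3 s3-q->s7 s4-p->s5 s4-q->s6 s5-p->s3 s5-q->s4 s6-p->s5 s6-q->s6 s7-p->s8 s7-q->s6 s8-p->s9 s8-q->s10 s9-p->s9 s9-q->s10 s10-p->s8 s10-q->s11 s11-p->s8 s11-q->s11

Build one automaton per condition and run them in lockstep. One (5 states) tracks whether and how much of `ppqp` has been seen; the other (7 states) tracks the last 2 symbols read. Each combined state is a pair, one component from each; accept when both components accept.
A 12-state machine:
          p    q  
>  s0     s1   s2 
   s1     s3   s4 
   s2     s5   s6 
   s3     s3   s7 
   s4     s5   s6 
   s5     s3   s4 
   s6     s5   s6 
   s7     s8   s6 
 * s8     s9  s10 
   s9     s9  s10 
   s10    s8  s11 
 * s11    s8  s11 
(> = start, * = accepting)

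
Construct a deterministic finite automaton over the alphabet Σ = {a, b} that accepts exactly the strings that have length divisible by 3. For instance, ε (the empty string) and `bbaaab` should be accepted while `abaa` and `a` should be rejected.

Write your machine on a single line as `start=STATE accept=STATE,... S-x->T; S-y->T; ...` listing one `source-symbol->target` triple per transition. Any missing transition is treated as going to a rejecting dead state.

start=q0; accept=q0; q0-a->q1; q0-b->q1; q1-a->q2; q1-b->q2; q2-a->q0; q2-b->q0

Only the length mod 3 matters, so use a 3-cycle: from any state, every input symbol moves to the next state, wrapping q2 back to q0. Mark q0 accepting.
With 3 states:
        a   b  
>* q0   q1  q1 
   q1   q2  q2 
   q2   q0  q0 
(> = start, * = accepting)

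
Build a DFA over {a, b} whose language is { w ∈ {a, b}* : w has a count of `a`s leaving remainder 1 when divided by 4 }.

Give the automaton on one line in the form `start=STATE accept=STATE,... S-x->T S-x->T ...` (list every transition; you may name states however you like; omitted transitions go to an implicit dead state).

start=q0 accept=q1 q0-a->q1 q0-b->q0 q1-a->q2 q1-b->q1 q2-a->q3 q2-b->q2 q3-a->q0 q3-b->q3

The only thing that matters is how many `a`s have appeared, reduced mod 4. Use one state per residue: q0 for 0, …, q3 for 3. Reading `a` moves to the next residue; anything else stays put. q1 is accepting.
        a   b  
>  q0   q1  q0 
 * q1   q2  q1 
   q2   q3  q2 
   q3   q0  q3 
(> = start, * = accepting)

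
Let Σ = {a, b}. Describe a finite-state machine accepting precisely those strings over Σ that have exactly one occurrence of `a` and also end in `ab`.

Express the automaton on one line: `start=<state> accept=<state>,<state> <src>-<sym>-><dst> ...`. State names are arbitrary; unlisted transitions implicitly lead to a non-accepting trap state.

start=S0 accept=S3 S0-a->S1 S0-b->S0 S1-a->S2 S1-b->S3 S2-a->S2 S2-b->S4 S3-a->S2 S3-b->S5 S4-a->S2 S4-b->S6 S5-a->S2 S5-b->S5 S6-a->S2 S6-b->S6

Handle the two conditions separately and then intersect. One (3 states) tracks the count of `a`s, saturating at 2; the other (3 states) tracks how much of the suffix `ab` has currently been matched. Each combined state is a pair, one component from each; accept when both components accept.
With 7 states:
        a   b  
>  S0   S1  S0 
   S1   S2  S3 
   S2   S2  S4 
 * S3   S2  S5 
   S4   S2  S6 
   S5   S2  S5 
   S6   S2  S6 
(> = start, * = accepting)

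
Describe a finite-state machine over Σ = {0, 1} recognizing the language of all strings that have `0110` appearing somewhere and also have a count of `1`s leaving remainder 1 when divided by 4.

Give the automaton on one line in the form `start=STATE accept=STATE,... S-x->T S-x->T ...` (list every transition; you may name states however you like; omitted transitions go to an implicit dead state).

Handle the two conditions separately and then intersect. One (5 states) tracks whether and how much of `0110` has been seen; the other (4 states) tracks the count of `1`s modulo 4. Each combined state is a pair, one component from each; accept when both components accept.
20 states suffice.
          0    1  
>  q0     q1   q2 
   q1     q1   q3 
   q2     q4   q5 
   q3     q4   q6 
   q4     q4   q7 
   q5     q8   q9 
   q6    q10   q9 
   q7     q8  q11 
   q8     q8  q12 
   q9    q13   q0 
   q10   q10  q14 
   q11   q14   q0 
   q12   q13  q15 
   q13   q13  q16 
   q14   q14  q17 
   q15   q17   q2 
   q16    q1  q18 
   q17   q17  q19 
   q18   q19   q5 
 * q19   q19  q10 
(> = start, * = accepting)

start=q0 accept=q19 q0-0->q1 q0-1->q2 q1-0->q1 q1-1->q3 q2-0->q4 q2-1->q5 q3-0->q4 q3-1->q6 q4-0->q4 q4-1->q7 q5-0->q8 q5-1->q9 q6-0->q10 q6-1->q9 q7-0->q8 q7-1->q11 q8-0->q8 q8-1->q12 q9-0->q13 q9-1->q0 q10-0->q10 q10-1->q14 q11-0->q14 q11-1->q0 q12-0->q13 q12-1->q15 q13-0->q13 q13-1->q16 q14-0->q14 q14-1->q17 q15-0->q17 q15-1->q2 q16-0->q1 q16-1->q18 q17-0->q17 q17-1->q19 q18-0->q19 q18-1->q5 q19-0->q19 q19-1->q10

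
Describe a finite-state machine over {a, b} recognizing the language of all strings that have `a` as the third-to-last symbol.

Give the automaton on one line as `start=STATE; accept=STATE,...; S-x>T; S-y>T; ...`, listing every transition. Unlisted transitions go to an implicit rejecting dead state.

start=s0; accept=s7,s8,s9,s10; s0-a>s1; s0-b>s2; s1-a>s3; s1-b>s4; s2-a>s5; s2-b>s6; s3-a>s7; s3-b>s8; s4-a>s9; s4-b>s10; s5-a>s11; s5-b>s12; s6-a>s13; s6-b>s14; s7-a>s7; s7-b>s8; s8-a>s9; s8-b>s10; s9-a>s11; s9-b>s12; s10-a>s13; s10-b>s14; s11-a>s7; s11-b>s8; s12-a>s9; s12-b>s10; s13-a>s11; s13-b>s12; s14-a>s13; s14-b>s14

Because acceptance depends on a position counted from the end, the machine has to buffer the most recent 3 symbols. Make each state the string of the last up-to-3 symbols read; on input `x` shift the window left and append `x`. Accept when the buffered window has length 3 and begins with `a`.
15 states suffice.
          a    b  
>  s0     s1   s2 
   s1     s3   s4 
   s2     s5   s6 
   s3     s7   s8 
   s4     s9  s10 
   s5    s11  s12 
   s6    s13  s14 
 * s7     s7   s8 
 * s8     s9  s10 
 * s9    s11  s12 
 * s10   s13  s14 
   s11    s7   s8 
   s12    s9  s10 
   s13   s11  s12 
   s14   s13  s14 
(> = start, * = accepting)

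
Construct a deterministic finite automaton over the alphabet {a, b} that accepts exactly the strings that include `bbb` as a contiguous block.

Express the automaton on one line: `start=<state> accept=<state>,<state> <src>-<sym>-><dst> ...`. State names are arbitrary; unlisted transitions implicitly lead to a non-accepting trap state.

start=S0 accept=S3 S0-a->S0 S0-b->S1 S1-a->S0 S1-b->S2 S2-a->S0 S2-b->S3 S3-a->S3 S3-b->S3

Track how much of `bbb` has been matched so far: state S0 is no progress, S3 is the absorbing accept state reached once `bbb` has occurred. Intermediate states record partial matches; on a mismatch, fall back to the longest reusable overlap.
4 states suffice.
        a   b  
>  S0   S0  S1 
   S1   S0  S2 
   S2   S0  S3 
 * S3   S3  S3 
(> = start, * = accepting)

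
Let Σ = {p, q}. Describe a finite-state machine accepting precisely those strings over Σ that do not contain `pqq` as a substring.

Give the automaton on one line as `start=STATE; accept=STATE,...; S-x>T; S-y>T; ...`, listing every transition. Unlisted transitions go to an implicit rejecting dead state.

start=S0; accept=S0,S1,S2; S0-p>S1; S0-q>S0; S1-p>S1; S1-q>S2; S2-p>S1; S2-q>S3; S3-p>S3; S3-q>S3

This is the complement of 'contains `pqq`'. Use the same substring-matching states — S0 through S3 holding how much of `pqq` has just been matched — but flip the accepting set: everything except the trap S3 accepts.
4 states suffice.
        p   q  
>* S0   S1  S0 
 * S1   S1  S2 
 * S2   S1  S3 
   S3   S3  S3 
(> = start, * = accepting)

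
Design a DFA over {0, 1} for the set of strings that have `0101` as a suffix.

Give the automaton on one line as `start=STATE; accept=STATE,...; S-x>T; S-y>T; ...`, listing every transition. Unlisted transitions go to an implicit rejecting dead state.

start=q0; accept=q4; q0-0>q1; q0-1>q0; q1-0>q1; q1-1>q2; q2-0>q3; q2-1>q0; q3-0>q1; q3-1>q4; q4-0>q3; q4-1>q0

Remember how much of `0101` the current input suffix matches. State q0 means no match yet; q1 means the last symbol is `0`; q2 means the last 2 symbols are `01`; q3 means the last 3 symbols are `010`; q4 means the last 4 symbols are `0101`. Only q4 accepts. On a mismatch, fall back to the longest proper suffix that is still a prefix of `0101`.
A 5-state machine:
        0   1  
>  q0   q1  q0 
   q1   q1  q2 
   q2   q3  q0 
   q3   q1  q4 
 * q4   q3  q0 
(> = start, * = accepting)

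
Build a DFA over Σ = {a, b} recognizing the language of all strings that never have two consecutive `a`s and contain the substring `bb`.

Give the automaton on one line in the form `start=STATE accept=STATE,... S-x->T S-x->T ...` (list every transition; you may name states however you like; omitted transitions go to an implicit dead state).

start=S0 accept=S4,S5 S0-a->S1 S0-b->S2 S1-a->S3 S1-b->S2 S2-a->S1 S2-b->S4 S3-a->S3 S3-b->S3 S4-a->S5 S4-b->S4 S5-a->S3 S5-b->S4

Handle the two conditions separately and then intersect. The first has 3 states tracking partial matches of the forbidden pattern `aa`; the second has 3 states tracking whether and how much of `bb` has been seen. A product state is a pair (one from each), accepting exactly when both do. After merging equivalent states the machine shrinks.
With 6 states:
        a   b  
>  S0   S1  S2 
   S1   S3  S2 
   S2   S1  S4 
   S3   S3  S3 
 * S4   S5  S4 
 * S5   S3  S4 
(> = start, * = accepting)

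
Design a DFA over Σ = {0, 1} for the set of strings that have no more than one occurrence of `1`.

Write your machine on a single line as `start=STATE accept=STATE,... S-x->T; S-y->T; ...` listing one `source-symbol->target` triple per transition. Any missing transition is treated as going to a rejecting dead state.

start=A; accept=A,B; A-0->A; A-1->B; B-0->B; B-1->C; C-0->C; C-1->C

Only the number of `1`s matters, and only up to 2. Make a chain A → B → C advanced by each `1` (with C absorbing); every other symbol self-loops. The accepting set is {A, B}.
       0  1 
>* A   A  B 
 * B   B  C 
   C   C  C 
(> = start, * = accepting)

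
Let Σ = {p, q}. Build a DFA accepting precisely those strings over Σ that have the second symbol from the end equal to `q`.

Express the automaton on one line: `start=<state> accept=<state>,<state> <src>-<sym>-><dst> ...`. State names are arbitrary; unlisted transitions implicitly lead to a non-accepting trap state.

start=A accept=F,G A-p->B A-q->C B-p->D B-q->E C-p->F C-q->G D-p->D D-q->E E-p->F E-q->G F-p->D F-q->E G-p->F G-q->G

Because acceptance depends on a position counted from the end, the machine has to buffer the most recent 2 symbols. Make each state the string of the last up-to-2 symbols read; on input `x` shift the window left and append `x`. Accept when the buffered window has length 2 and begins with `q`.
A 7-state machine:
       p  q 
>  A   B  C 
   B   D  E 
   C   F  G 
   D   D  E 
   E   F  G 
 * F   D  E 
 * G   F  G 
(> = start, * = accepting)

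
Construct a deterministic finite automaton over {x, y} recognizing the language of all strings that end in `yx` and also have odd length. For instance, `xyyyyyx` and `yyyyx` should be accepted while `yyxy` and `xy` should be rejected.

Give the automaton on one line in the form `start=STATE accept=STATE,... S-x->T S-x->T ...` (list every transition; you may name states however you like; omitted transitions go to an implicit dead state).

Build one automaton per condition and run them in lockstep. The first has 3 states tracking how much of the suffix `yx` has currently been matched; the second has 2 states tracking the input length modulo 2. A product state is a pair (one from each), accepting exactly when both do.
6 states suffice.
       x  y 
>  A   B  C 
   B   A  D 
   C   E  D 
   D   F  C 
   E   B  C 
 * F   A  D 
(> = start, * = accepting)

start=A accept=F A-x->B A-y->C B-x->A B-y->D C-x->E C-y->D D-x->F D-y->C E-x->B E-y->C F-x->A F-y->D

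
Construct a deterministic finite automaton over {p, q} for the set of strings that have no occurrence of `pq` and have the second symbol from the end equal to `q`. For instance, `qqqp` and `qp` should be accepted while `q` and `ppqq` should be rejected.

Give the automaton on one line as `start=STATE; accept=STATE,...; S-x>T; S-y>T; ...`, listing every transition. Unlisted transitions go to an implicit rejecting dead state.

start=A; accept=D,E; A-p>B; A-q>C; B-p>B; B-q>B; C-p>D; C-q>E; D-p>B; D-q>B; E-p>D; E-q>E

Handle the two conditions separately and then intersect. The first has 3 states tracking partial matches of the forbidden pattern `pq`; the second has 7 states tracking the last 2 symbols read. A product state is a pair (one from each), accepting exactly when both do. Equivalent product states are then merged.
       p  q 
>  A   B  C 
   B   B  B 
   C   D  E 
 * D   B  B 
 * E   D  E 
(> = start, * = accepting)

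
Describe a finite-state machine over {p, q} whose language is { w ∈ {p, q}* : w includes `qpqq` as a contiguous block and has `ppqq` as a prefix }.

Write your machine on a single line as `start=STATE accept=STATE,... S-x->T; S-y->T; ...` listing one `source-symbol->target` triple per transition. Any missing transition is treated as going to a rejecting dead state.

start=A; accept=N; A-p->B; A-q->C; B-p->D; B-q->C; C-p->E; C-q->C; D-p->F; D-q->G; E-p->F; E-q->H; F-p->F; F-q->C; G-p->E; G-q->I; H-p->E; H-q->J; I-p->K; I-q->I; J-p->J; J-q->J; K-p->L; K-q->M; L-p->L; L-q->I; M-p->K; M-q->N; N-p->N; N-q->N

Build one automaton per condition and run them in lockstep. One (5 states) tracks whether and how much of `qpqq` has been seen; the other (6 states) tracks whether the input so far still matches the prefix `ppqq`. Each combined state is a pair, one component from each; accept when both components accept.
14 states suffice.
       p  q 
>  A   B  C 
   B   D  C 
   C   E  C 
   D   F  G 
   E   F  H 
   F   F  C 
   G   E  I 
   H   E  J 
   I   K  I 
   J   J  J 
   K   L  M 
   L   L  I 
   M   K  N 
 * N   N  N 
(> = start, * = accepting)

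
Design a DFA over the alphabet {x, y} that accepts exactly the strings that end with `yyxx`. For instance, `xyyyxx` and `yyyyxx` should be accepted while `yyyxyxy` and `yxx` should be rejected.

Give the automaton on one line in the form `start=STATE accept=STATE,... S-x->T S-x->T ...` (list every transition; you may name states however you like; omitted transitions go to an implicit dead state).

start=A accept=E A-x->A A-y->B B-x->A B-y->C C-x->D C-y->C D-x->E D-y->B E-x->A E-y->B

Let each state record the length of the longest suffix of the input read so far that is also a prefix of `yyxx`. B means the last symbol is `y`; C means the last 2 symbols are `yy`; D means the last 3 symbols are `yyx`; E means the last 4 symbols are `yyxx`. Accept only at E, where the string currently ends in `yyxx`.
5 states suffice.
       x  y 
>  A   A  B 
   B   A  C 
   C   D  C 
   D   E  B 
 * E   A  B 
(> = start, * = accepting)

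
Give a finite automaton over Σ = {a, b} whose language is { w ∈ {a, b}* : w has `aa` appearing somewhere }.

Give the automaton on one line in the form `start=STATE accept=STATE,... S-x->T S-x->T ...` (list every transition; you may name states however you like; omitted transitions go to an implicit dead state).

start=S0 accept=S2 S0-a->S1 S0-b->S0 S1-a->S2 S1-b->S0 S2-a->S2 S2-b->S2

States S0..S1 record the length of the longest prefix of `aa` that matches the current input suffix. Reaching S2 means `aa` has been seen, and we stay there forever. Accept from S2.
        a   b  
>  S0   S1  S0 
   S1   S2  S0 
 * S2   S2  S2 
(> = start, * = accepting)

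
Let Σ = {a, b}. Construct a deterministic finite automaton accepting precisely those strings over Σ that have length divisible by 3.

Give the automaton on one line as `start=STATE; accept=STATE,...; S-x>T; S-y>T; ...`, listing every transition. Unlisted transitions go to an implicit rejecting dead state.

Only the length mod 3 matters, so use a 3-cycle: from any state, every input symbol moves to the next state, wrapping q2 back to q0. Mark q0 accepting.
        a   b  
>* q0   q1  q1 
   q1   q2  q2 
   q2   q0  q0 
(> = start, * = accepting)

start=q0; accept=q0; q0-a>q1; q0-b>q1; q1-a>q2; q1-b>q2; q2-a>q0; q2-b>q0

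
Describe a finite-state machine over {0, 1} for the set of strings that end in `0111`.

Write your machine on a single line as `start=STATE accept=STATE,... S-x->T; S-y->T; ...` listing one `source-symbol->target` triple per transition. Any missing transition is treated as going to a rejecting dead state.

start=A; accept=E; A-0->B; A-1->A; B-0->B; B-1->C; C-0->B; C-1->D; D-0->B; D-1->E; E-0->B; E-1->A

Remember how much of `0111` the current input suffix matches. State A means no match yet; B means the last symbol is `0`; C means the last 2 symbols are `01`; D means the last 3 symbols are `011`; E means the last 4 symbols are `0111`. Only E accepts. On a mismatch, fall back to the longest proper suffix that is still a prefix of `0111`.
With 5 states:
       0  1 
>  A   B  A 
   B   B  C 
   C   B  D 
   D   B  E 
 * E   B  A 
(> = start, * = accepting)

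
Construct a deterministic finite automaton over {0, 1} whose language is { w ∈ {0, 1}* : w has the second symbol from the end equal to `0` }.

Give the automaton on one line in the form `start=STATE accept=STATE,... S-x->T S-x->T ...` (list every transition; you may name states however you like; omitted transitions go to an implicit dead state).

A DFA must remember the last 2 symbols (since which symbol is second-to-last isn't known until the input ends). Use one state per possible window of the last ≤2 symbols; accept from those whose window starts with `0`.
7 states suffice.
        0   1  
>  S0   S1  S2 
   S1   S3  S4 
   S2   S5  S6 
 * S3   S3  S4 
 * S4   S5  S6 
   S5   S3  S4 
   S6   S5  S6 
(> = start, * = accepting)

start=S0 accept=S3,S4 S0-0->S1 S0-1->S2 S1-0->S3 S1-1->S4 S2-0->S5 S2-1->S6 S3-0->S3 S3-1->S4 S4-0->S5 S4-1->S6 S5-0->S3 S5-1->S4 S6-0->S5 S6-1->S6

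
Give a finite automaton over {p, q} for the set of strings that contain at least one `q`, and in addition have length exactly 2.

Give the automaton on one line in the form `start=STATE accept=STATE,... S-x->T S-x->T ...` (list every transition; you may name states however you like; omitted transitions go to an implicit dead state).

start=A accept=E,F A-p->B A-q->C B-p->D B-q->E C-p->E C-q->F D-p->G D-q->H E-p->H E-q->I F-p->I F-q->I G-p->G G-q->H H-p->H H-q->I I-p->I I-q->I

Handle the two conditions separately and then intersect. The first has 3 states tracking the count of `q`s, saturating at 2; the second has 4 states tracking the input length, saturating at 3. A product state is a pair (one from each), accepting exactly when both do.
With 9 states:
       p  q 
>  A   B  C 
   B   D  E 
   C   E  F 
   D   G  H 
 * E   H  I 
 * F   I  I 
   G   G  H 
   H   H  I 
   I   I  I 
(> = start, * = accepting)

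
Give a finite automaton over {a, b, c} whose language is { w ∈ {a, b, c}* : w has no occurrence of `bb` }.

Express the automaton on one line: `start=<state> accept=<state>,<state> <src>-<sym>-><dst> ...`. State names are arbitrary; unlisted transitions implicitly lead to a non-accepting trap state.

start=q0 accept=q0,q1 q0-a->q0 q0-b->q1 q0-c->q0 q1-a->q0 q1-b->q2 q1-c->q0 q2-a->q2 q2-b->q2 q2-c->q2

Track partial matches of the forbidden pattern `bb`. State q2 is a dead state reached once `bb` has occurred; every other state accepts. q0 means no part of `bb` is currently matched.
A 3-state machine:
        a   b   c  
>* q0   q0  q1  q0 
 * q1   q0  q2  q0 
   q2   q2  q2  q2 
(> = start, * = accepting)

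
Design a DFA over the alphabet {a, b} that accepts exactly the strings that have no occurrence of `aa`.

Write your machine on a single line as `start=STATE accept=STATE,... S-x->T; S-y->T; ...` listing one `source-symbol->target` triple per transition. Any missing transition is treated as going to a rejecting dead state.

Track partial matches of the forbidden pattern `aa`. State q2 is a dead state reached once `aa` has occurred; every other state accepts. q0 means no part of `aa` is currently matched.
        a   b  
>* q0   q1  q0 
 * q1   q2  q0 
   q2   q2  q2 
(> = start, * = accepting)

start=q0; accept=q0,q1; q0-a->q1; q0-b->q0; q1-a->q2; q1-b->q0; q2-a->q2; q2-b->q2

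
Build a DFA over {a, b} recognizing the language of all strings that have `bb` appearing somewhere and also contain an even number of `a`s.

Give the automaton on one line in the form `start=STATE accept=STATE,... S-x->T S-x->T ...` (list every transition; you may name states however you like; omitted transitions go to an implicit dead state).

start=S0 accept=S4 S0-a->S1 S0-b->S2 S1-a->S0 S1-b->S3 S2-a->S1 S2-b->S4 S3-a->S0 S3-b->S5 S4-a->S5 S4-b->S4 S5-a->S4 S5-b->S5

Build one automaton per condition and run them in lockstep. One (3 states) tracks whether and how much of `bb` has been seen; the other (2 states) tracks the count of `a`s modulo 2. Each combined state is a pair, one component from each; accept when both components accept.
With 6 states:
        a   b  
>  S0   S1  S2 
   S1   S0  S3 
   S2   S1  S4 
   S3   S0  S5 
 * S4   S5  S4 
   S5   S4  S5 
(> = start, * = accepting)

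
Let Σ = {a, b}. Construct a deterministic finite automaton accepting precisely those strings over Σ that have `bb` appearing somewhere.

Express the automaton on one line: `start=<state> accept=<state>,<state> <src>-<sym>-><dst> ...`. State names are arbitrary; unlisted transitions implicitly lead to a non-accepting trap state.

States q0..q1 record the length of the longest prefix of `bb` that matches the current input suffix. Reaching q2 means `bb` has been seen, and we stay there forever. Accept from q2.
With 3 states:
        a   b  
>  q0   q0  q1 
   q1   q0  q2 
 * q2   q2  q2 
(> = start, * = accepting)

start=q0 accept=q2 q0-a->q0 q0-b->q1 q1-a->q0 q1-b->q2 q2-a->q2 q2-b->q2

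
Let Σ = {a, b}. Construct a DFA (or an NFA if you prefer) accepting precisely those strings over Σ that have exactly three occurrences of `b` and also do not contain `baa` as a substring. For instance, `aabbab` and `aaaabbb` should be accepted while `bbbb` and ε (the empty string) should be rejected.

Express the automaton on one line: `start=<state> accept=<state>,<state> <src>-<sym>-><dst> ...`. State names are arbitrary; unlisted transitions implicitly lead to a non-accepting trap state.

start=s0 accept=s6,s7 s0-a->s0 s0-b->s1 s1-a->s2 s1-b->s3 s2-a->s4 s2-b->s3 s3-a->s5 s3-b->s6 s4-a->s4 s4-b->s4 s5-a->s4 s5-b->s6 s6-a->s7 s6-b->s4 s7-a->s4 s7-b->s4

Build one automaton per condition and run them in lockstep. The first has 5 states tracking the count of `b`s, saturating at 4; the second has 4 states tracking partial matches of the forbidden pattern `baa`. A product state is a pair (one from each), accepting exactly when both do. Minimizing collapses redundant product states.
With 8 states:
        a   b  
>  s0   s0  s1 
   s1   s2  s3 
   s2   s4  s3 
   s3   s5  s6 
   s4   s4  s4 
   s5   s4  s6 
 * s6   s7  s4 
 * s7   s4  s4 
(> = start, * = accepting)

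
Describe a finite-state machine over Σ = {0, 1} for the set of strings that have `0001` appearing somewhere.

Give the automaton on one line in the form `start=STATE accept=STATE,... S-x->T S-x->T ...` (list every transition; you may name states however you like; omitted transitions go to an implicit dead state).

States q0..q3 record the length of the longest prefix of `0001` that matches the current input suffix. Reaching q4 means `0001` has been seen, and we stay there forever. Accept from q4.
A 5-state machine:
        0   1  
>  q0   q1  q0 
   q1   q2  q0 
   q2   q3  q0 
   q3   q3  q4 
 * q4   q4  q4 
(> = start, * = accepting)

start=q0 accept=q4 q0-0->q1 q0-1->q0 q1-0->q2 q1-1->q0 q2-0->q3 q2-1->q0 q3-0->q3 q3-1->q4 q4-0->q4 q4-1->q4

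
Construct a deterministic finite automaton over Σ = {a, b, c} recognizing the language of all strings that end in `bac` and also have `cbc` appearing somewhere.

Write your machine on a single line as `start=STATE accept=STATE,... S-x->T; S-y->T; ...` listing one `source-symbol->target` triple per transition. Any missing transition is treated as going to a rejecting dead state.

Build one automaton per condition and run them in lockstep. The first has 4 states tracking how much of the suffix `bac` has currently been matched; the second has 4 states tracking whether and how much of `cbc` has been seen. A product state is a pair (one from each), accepting exactly when both do.
10 states suffice.
        a   b   c  
>  q0   q0  q1  q2 
   q1   q3  q1  q2 
   q2   q0  q4  q2 
   q3   q0  q1  q5 
   q4   q3  q1  q6 
   q5   q0  q4  q2 
   q6   q6  q7  q6 
   q7   q8  q7  q6 
   q8   q6  q7  q9 
 * q9   q6  q7  q6 
(> = start, * = accepting)

start=q0; accept=q9; q0-a->q0; q0-b->q1; q0-c->q2; q1-a->q3; q1-b->q1; q1-c->q2; q2-a->q0; q2-b->q4; q2-c->q2; q3-a->q0; q3-b->q1; q3-c->q5; q4-a->q3; q4-b->q1; q4-c->q6; q5-a->q0; q5-b->q4; q5-c->q2; q6-a->q6; q6-b->q7; q6-c->q6; q7-a->q8; q7-b->q7; q7-c->q6; q8-a->q6; q8-b->q7; q8-c->q9; q9-a->q6; q9-b->q7; q9-c->q6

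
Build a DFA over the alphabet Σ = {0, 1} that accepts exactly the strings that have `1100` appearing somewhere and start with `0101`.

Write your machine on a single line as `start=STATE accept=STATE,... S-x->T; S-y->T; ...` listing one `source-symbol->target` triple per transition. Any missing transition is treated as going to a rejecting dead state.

Build one automaton per condition and run them in lockstep. The first has 5 states tracking whether and how much of `1100` has been seen; the second has 6 states tracking whether the input so far still matches the prefix `0101`. A product state is a pair (one from each), accepting exactly when both do.
With 14 states:
          0    1  
>  q0     q1   q2 
   q1     q3   q4 
   q2     q3   q5 
   q3     q3   q2 
   q4     q6   q5 
   q5     q7   q5 
   q6     q3   q8 
   q7     q9   q2 
   q8    q10  q11 
   q9     q9   q9 
   q10   q10   q8 
   q11   q12  q11 
   q12   q13   q8 
 * q13   q13  q13 
(> = start, * = accepting)

start=q0; accept=q13; q0-0->q1; q0-1->q2; q1-0->q3; q1-1->q4; q2-0->q3; q2-1->q5; q3-0->q3; q3-1->q2; q4-0->q6; q4-1->q5; q5-0->q7; q5-1->q5; q6-0->q3; q6-1->q8; q7-0->q9; q7-1->q2; q8-0->q10; q8-1->q11; q9-0->q9; q9-1->q9; q10-0->q10; q10-1->q8; q11-0->q12; q11-1->q11; q12-0->q13; q12-1->q8; q13-0->q13; q13-1->q13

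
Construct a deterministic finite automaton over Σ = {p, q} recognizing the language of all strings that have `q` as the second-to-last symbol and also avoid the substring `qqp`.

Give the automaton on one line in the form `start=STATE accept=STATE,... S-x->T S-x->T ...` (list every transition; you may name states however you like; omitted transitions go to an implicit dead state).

start=A accept=C,D A-p->A A-q->B B-p->C B-q->D C-p->A C-q->B D-p->E D-q->D E-p->E E-q->E

Handle the two conditions separately and then intersect. The first has 7 states tracking the last 2 symbols read; the second has 4 states tracking partial matches of the forbidden pattern `qqp`. A product state is a pair (one from each), accepting exactly when both do. After merging equivalent states the machine shrinks.
       p  q 
>  A   A  B 
   B   C  D 
 * C   A  B 
 * D   E  D 
   E   E  E 
(> = start, * = accepting)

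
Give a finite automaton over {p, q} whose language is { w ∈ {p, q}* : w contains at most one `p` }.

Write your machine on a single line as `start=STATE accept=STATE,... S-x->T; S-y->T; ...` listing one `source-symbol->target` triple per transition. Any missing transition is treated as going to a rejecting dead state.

start=A; accept=A,B; A-p->B; A-q->A; B-p->C; B-q->B; C-p->C; C-q->C

Count `p`s, saturating at 2: state A means no `p` yet, B means one `p` seen, C means more than one. Each `p` increments (capped at C); other symbols loop. Accept from {A, B}.
With 3 states:
       p  q 
>* A   B  A 
 * B   C  B 
   C   C  C 
(> = start, * = accepting)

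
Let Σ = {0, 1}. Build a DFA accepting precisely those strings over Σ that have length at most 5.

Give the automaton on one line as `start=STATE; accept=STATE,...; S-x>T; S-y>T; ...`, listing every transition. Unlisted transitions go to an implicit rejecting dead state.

start=A; accept=A,B,C,D,E,F; A-0>B; A-1>B; B-0>C; B-1>C; C-0>D; C-1>D; D-0>E; D-1>E; E-0>F; E-1>F; F-0>G; F-1>G; G-0>G; G-1>G

Count input length up to 6: every symbol moves from A toward G, which means 'more than 5' and absorbs. Accept from {A, B, C, D, E, F}.
A 7-state machine:
       0  1 
>* A   B  B 
 * B   C  C 
 * C   D  D 
 * D   E  E 
 * E   F  F 
 * F   G  G 
   G   G  G 
(> = start, * = accepting)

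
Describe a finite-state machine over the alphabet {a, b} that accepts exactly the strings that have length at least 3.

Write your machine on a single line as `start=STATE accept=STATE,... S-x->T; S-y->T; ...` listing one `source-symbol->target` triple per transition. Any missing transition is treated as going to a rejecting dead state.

Count input length up to 4: every symbol moves from q0 toward q4, which means 'more than 3' and absorbs. Accept from {q3, q4}.
With 5 states:
        a   b  
>  q0   q1  q1 
   q1   q2  q2 
   q2   q3  q3 
 * q3   q4  q4 
 * q4   q4  q4 
(> = start, * = accepting)

start=q0; accept=q3,q4; q0-a->q1; q0-b->q1; q1-a->q2; q1-b->q2; q2-a->q3; q2-b->q3; q3-a->q4; q3-b->q4; q4-a->q4; q4-b->q4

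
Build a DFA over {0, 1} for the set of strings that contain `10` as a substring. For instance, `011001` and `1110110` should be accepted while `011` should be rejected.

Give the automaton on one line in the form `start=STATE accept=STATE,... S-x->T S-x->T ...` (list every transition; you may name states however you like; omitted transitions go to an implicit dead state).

Track how much of `10` has been matched so far: state A is no progress, C is the absorbing accept state reached once `10` has occurred. Intermediate states record partial matches; on a mismatch, fall back to the longest reusable overlap.
3 states suffice.
       0  1 
>  A   A  B 
   B   C  B 
 * C   C  C 
(> = start, * = accepting)

start=A accept=C A-0->A A-1->B B-0->C B-1->B C-0->C C-1->C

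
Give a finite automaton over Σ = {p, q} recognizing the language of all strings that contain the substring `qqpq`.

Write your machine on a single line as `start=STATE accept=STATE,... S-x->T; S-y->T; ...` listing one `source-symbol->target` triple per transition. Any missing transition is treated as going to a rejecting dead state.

States S0..S3 record the length of the longest prefix of `qqpq` that matches the current input suffix. Reaching S4 means `qqpq` has been seen, and we stay there forever. Accept from S4.
A 5-state machine:
        p   q  
>  S0   S0  S1 
   S1   S0  S2 
   S2   S3  S2 
   S3   S0  S4 
 * S4   S4  S4 
(> = start, * = accepting)

start=S0; accept=S4; S0-p->S0; S0-q->S1; S1-p->S0; S1-q->S2; S2-p->S3; S2-q->S2; S3-p->S0; S3-q->S4; S4-p->S4; S4-q->S4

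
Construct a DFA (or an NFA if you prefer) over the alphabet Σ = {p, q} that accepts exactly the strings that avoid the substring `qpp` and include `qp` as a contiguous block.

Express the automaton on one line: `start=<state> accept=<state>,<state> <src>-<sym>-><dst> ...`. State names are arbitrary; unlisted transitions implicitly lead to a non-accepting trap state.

start=s0 accept=s2,s4 s0-p->s0 s0-q->s1 s1-p->s2 s1-q->s1 s2-p->s3 s2-q->s4 s3-p->s3 s3-q->s3 s4-p->s2 s4-q->s4

Run two small machines in parallel and take their product. The first has 4 states tracking partial matches of the forbidden pattern `qpp`; the second has 3 states tracking whether and how much of `qp` has been seen. A product state is a pair (one from each), accepting exactly when both do.
A 5-state machine:
        p   q  
>  s0   s0  s1 
   s1   s2  s1 
 * s2   s3  s4 
   s3   s3  s3 
 * s4   s2  s4 
(> = start, * = accepting)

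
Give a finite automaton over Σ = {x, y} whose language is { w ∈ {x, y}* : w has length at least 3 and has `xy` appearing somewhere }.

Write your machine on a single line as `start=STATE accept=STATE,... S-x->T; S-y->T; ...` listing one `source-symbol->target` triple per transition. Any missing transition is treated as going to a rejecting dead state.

Run two small machines in parallel and take their product. One (5 states) tracks the input length, saturating at 4; the other (3 states) tracks whether and how much of `xy` has been seen. Each combined state is a pair, one component from each; accept when both components accept.
12 states suffice.
       x  y 
>  A   B  C 
   B   D  E 
   C   D  F 
   D   G  H 
   E   H  H 
   F   G  I 
   G   J  K 
 * H   K  K 
   I   J  L 
   J   J  K 
 * K   K  K 
   L   J  L 
(> = start, * = accepting)

start=A; accept=H,K; A-x->B; A-y->C; B-x->D; B-y->E; C-x->D; C-y->F; D-x->G; D-y->H; E-x->H; E-y->H; F-x->G; F-y->I; G-x->J; G-y->K; H-x->K; H-y->K; I-x->J; I-y->L; J-x->J; J-y->K; K-x->K; K-y->K; L-x->J; L-y->L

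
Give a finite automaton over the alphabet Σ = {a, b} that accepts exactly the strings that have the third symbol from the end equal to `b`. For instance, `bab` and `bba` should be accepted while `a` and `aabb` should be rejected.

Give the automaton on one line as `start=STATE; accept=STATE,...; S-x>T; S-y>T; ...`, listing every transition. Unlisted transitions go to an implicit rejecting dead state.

start=q0; accept=q11,q12,q13,q14; q0-a>q1; q0-b>q2; q1-a>q3; q1-b>q4; q2-a>q5; q2-b>q6; q3-a>q7; q3-b>q8; q4-a>q9; q4-b>q10; q5-a>q11; q5-b>q12; q6-a>q13; q6-b>q14; q7-a>q7; q7-b>q8; q8-a>q9; q8-b>q10; q9-a>q11; q9-b>q12; q10-a>q13; q10-b>q14; q11-a>q7; q11-b>q8; q12-a>q9; q12-b>q10; q13-a>q11; q13-b>q12; q14-a>q13; q14-b>q14

A DFA must remember the last 3 symbols (since which symbol is third-to-last isn't known until the input ends). Use one state per possible window of the last ≤3 symbols; accept from those whose window starts with `b`.
          a    b  
>  q0     q1   q2 
   q1     q3   q4 
   q2     q5   q6 
   q3     q7   q8 
   q4     q9  q10 
   q5    q11  q12 
   q6    q13  q14 
   q7     q7   q8 
   q8     q9  q10 
   q9    q11  q12 
   q10   q13  q14 
 * q11    q7   q8 
 * q12    q9  q10 
 * q13   q11  q12 
 * q14   q13  q14 
(> = start, * = accepting)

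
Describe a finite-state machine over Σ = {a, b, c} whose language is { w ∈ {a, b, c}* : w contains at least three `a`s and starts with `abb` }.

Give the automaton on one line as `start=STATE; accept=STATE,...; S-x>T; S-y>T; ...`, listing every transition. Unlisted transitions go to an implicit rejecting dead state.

Build one automaton per condition and run them in lockstep. The first has 5 states tracking the count of `a`s, saturating at 4; the second has 5 states tracking whether the input so far still matches the prefix `abb`. A product state is a pair (one from each), accepting exactly when both do. Minimizing collapses redundant product states.
A 7-state machine:
        a   b   c  
>  q0   q1  q2  q2 
   q1   q2  q3  q2 
   q2   q2  q2  q2 
   q3   q2  q4  q2 
   q4   q5  q4  q4 
   q5   q6  q5  q5 
 * q6   q6  q6  q6 
(> = start, * = accepting)

start=q0; accept=q6; q0-a>q1; q0-b>q2; q0-c>q2; q1-a>q2; q1-b>q3; q1-c>q2; q2-a>q2; q2-b>q2; q2-c>q2; q3-a>q2; q3-b>q4; q3-c>q2; q4-a>q5; q4-b>q4; q4-c>q4; q5-a>q6; q5-b>q5; q5-c>q5; q6-a>q6; q6-b>q6; q6-c>q6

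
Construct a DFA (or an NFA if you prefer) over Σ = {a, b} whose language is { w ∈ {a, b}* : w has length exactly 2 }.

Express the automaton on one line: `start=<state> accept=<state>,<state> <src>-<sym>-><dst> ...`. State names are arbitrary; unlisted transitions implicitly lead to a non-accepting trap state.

start=s0 accept=s2 s0-a->s1 s0-b->s1 s1-a->s2 s1-b->s2 s2-a->s3 s2-b->s3 s3-a->s3 s3-b->s3

We only need to distinguish lengths 0, 1, …, 2, and '>2'. Chain s0 → s1 → s2 → s3 on every symbol, with s3 looping. Accepting states: {s2}.
        a   b  
>  s0   s1  s1 
   s1   s2  s2 
 * s2   s3  s3 
   s3   s3  s3 
(> = start, * = accepting)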